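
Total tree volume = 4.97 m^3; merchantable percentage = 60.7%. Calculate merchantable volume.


Formula: MV = V_total * (merchantable_pct / 100)
Merchantable fraction = 60.7% / 100 = 0.607
MV = 4.97 m^3 * 0.607 = 3.017 m^3

3.017


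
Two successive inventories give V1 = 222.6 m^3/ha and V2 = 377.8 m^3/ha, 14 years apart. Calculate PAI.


Formula: PAI = (V_T2 - V_T1) / (T2 - T1)
Volume increment = 377.8 - 222.6 = 155.2 m^3/ha
PAI = 155.2 / 14 = 11.09 m^3/ha/year

11.09


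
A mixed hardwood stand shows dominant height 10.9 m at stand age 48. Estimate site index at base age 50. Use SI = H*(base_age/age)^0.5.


Formula: SI = H_dom * (base_age / age)^0.5
Age ratio = 50 / 48 = 1.04167
sqrt(age_ratio) = 1.02062
SI = 10.9 * 1.02062 = 11.1 m

11.1


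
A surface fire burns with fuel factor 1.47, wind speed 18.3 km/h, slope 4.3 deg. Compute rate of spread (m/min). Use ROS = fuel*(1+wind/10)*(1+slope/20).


Formula: ROS = fuel * (1 + wind/10) * (1 + slope/20)
Wind factor = 1 + 18.3/10 = 2.83
Slope factor = 1 + 4.3/20 = 1.215
ROS = 1.47 * 2.83 * 1.215 = 5.05 m/min

5.05


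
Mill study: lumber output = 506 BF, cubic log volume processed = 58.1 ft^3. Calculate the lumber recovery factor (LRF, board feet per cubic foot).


Formula: LRF = Lumber Output (BF) / Log Input (ft^3)
LRF = 506 BF / 58.1 ft^3
LRF = 8.71 BF/ft^3

8.71


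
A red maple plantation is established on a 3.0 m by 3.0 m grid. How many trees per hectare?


Formula: TPH = 10000 m^2/ha / (spacing_x * spacing_y)
Area per tree = 3.0 m * 3.0 m = 9.0 m^2
TPH = 10000 / 9.0 = 1111 trees/ha

1111


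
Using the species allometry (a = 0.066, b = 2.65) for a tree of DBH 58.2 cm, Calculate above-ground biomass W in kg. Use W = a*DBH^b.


Formula: W = a * DBH^b  (allometric power law)
DBH^b = 58.2^2.65 = 47538.5476
W = 0.066 * 47538.5476 = 3137.5 kg

3137.5


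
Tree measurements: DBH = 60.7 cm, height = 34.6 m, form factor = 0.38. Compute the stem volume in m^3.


Formula: V = pi * (DBH/200)^2 * H * ff
Radius = DBH/200 = 60.7/200 = 0.3035 m
Radius^2 = 0.3035^2 = 0.09211225 m^2
V = pi * 0.09211225 * 34.6 * 0.38
V = 3.805 m^3

3.805


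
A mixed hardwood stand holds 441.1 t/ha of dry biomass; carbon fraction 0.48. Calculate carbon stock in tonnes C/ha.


Formula: Carbon Stock = Biomass * Carbon Fraction
C = 441.1 t/ha * 0.48
C = 211.7 t C/ha

211.7


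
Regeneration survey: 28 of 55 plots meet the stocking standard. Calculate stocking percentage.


Formula: Stocking % = stocked plots / total plots * 100
Stocking = 28 / 55 * 100
Stocking = 0.5091 * 100 = 50.9%

50.9


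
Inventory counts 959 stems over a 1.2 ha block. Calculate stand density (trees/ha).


Formula: Stand Density = N_trees / Area_ha
Density = 959 trees / 1.2 ha
Density = 799 trees/ha

799


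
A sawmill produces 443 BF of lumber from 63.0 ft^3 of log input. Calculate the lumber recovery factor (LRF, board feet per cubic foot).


Formula: LRF = Lumber Output (BF) / Log Input (ft^3)
LRF = 443 BF / 63.0 ft^3
LRF = 7.03 BF/ft^3

7.03


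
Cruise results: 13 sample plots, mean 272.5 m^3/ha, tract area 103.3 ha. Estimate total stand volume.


Formula: Total Volume = Mean Volume per ha * Total Area
Total Volume = 272.5 m^3/ha * 103.3 ha
Total Volume = 28149 m^3

28149


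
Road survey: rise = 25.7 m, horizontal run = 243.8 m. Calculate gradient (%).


Formula: Gradient = rise / run * 100
Gradient = 25.7 / 243.8 * 100 = 10.5%

10.5


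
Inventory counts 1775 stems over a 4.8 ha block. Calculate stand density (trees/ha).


Formula: Stand Density = N_trees / Area_ha
Density = 1775 trees / 4.8 ha
Density = 370 trees/ha

370


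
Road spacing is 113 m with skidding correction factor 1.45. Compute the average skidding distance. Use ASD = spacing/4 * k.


Formula: ASD = (spacing / 4) * correction
Uncorrected distance = spacing / 4 = 113 / 4 = 28.25 m
ASD = 28.25 * 1.45 = 41 m

41


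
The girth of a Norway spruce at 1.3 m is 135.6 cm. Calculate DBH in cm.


Formula: DBH = C / pi
DBH = 135.6 / pi
pi = 3.14159...
DBH = 43.2 cm

43.2


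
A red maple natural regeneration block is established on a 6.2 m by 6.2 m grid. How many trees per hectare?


Formula: TPH = 10000 m^2/ha / (spacing_x * spacing_y)
Area per tree = 6.2 m * 6.2 m = 38.44 m^2
TPH = 10000 / 38.44 = 260 trees/ha

260


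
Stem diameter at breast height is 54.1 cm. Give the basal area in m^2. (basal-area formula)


Formula: BA = pi * (DBH/2)^2 / 10000  (cm^2 to m^2)
Radius = DBH/2 = 54.1/2 = 27.05 cm
BA = pi * 27.05^2 / 10000
   = 2298.7112 cm^2 / 10000
   = 0.2299 m^2

0.2299


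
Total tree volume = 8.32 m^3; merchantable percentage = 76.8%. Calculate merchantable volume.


Formula: MV = V_total * (merchantable_pct / 100)
Merchantable fraction = 76.8% / 100 = 0.768
MV = 8.32 m^3 * 0.768 = 6.39 m^3

6.39


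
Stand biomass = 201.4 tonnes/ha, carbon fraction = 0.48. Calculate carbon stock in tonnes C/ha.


Formula: Carbon Stock = Biomass * Carbon Fraction
C = 201.4 t/ha * 0.48
C = 96.7 t C/ha

96.7


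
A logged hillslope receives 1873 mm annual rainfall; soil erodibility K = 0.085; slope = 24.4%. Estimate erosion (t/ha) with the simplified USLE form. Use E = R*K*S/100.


Formula: E = R * K * S / 100  (simplified USLE)
R * K = 1873 * 0.085 = 159.205
E = 159.205 * 24.4 / 100 = 38.85 t/ha

38.85


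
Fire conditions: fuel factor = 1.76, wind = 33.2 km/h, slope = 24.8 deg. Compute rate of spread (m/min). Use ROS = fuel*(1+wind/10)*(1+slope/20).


Formula: ROS = fuel * (1 + wind/10) * (1 + slope/20)
Wind factor = 1 + 33.2/10 = 4.32
Slope factor = 1 + 24.8/20 = 2.24
ROS = 1.76 * 4.32 * 2.24 = 17.03 m/min

17.03


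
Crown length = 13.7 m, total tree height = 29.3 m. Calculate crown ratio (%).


Formula: Crown Ratio = (Crown Length / Total Height) * 100
CR = (13.7 m / 29.3 m) * 100
CR = 0.4676 * 100 = 46.8%

46.8


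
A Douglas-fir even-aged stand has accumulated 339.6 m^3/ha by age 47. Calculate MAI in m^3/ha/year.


Formula: MAI = Total Volume / Stand Age
MAI = 339.6 m^3/ha / 47 years
MAI = 7.23 m^3/ha/year

7.23


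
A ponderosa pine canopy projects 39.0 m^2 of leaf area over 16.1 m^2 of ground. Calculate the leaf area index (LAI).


Formula: LAI = total leaf area / ground area  (dimensionless)
LAI = 39.0 m^2 / 16.1 m^2
LAI = 2.42

2.42


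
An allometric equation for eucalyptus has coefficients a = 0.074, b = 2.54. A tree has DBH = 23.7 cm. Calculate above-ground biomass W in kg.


Formula: W = a * DBH^b  (allometric power law)
DBH^b = 23.7^2.54 = 3103.5647
W = 0.074 * 3103.5647 = 229.7 kg

229.7


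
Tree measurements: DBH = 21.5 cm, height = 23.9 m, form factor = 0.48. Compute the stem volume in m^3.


Formula: V = pi * (DBH/200)^2 * H * ff
Radius = DBH/200 = 21.5/200 = 0.1075 m
Radius^2 = 0.1075^2 = 0.01155625 m^2
V = pi * 0.01155625 * 23.9 * 0.48
V = 0.416 m^3

0.416


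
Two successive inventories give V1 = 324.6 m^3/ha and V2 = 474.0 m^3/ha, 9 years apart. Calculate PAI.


Formula: PAI = (V_T2 - V_T1) / (T2 - T1)
Volume increment = 474.0 - 324.6 = 149.4 m^3/ha
PAI = 149.4 / 9 = 16.6 m^3/ha/year

16.6


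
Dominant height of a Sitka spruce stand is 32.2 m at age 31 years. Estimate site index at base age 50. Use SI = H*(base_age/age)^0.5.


Formula: SI = H_dom * (base_age / age)^0.5
Age ratio = 50 / 31 = 1.6129
sqrt(age_ratio) = 1.27
SI = 32.2 * 1.27 = 40.9 m

40.9


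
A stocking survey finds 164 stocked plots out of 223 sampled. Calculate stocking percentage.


Formula: Stocking % = stocked plots / total plots * 100
Stocking = 164 / 223 * 100
Stocking = 0.7354 * 100 = 73.5%

73.5


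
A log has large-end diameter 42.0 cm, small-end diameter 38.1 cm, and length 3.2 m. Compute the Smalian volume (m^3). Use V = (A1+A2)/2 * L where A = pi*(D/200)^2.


Smalian: V = (A1 + A2)/2 * L,  A = pi*(D/200)^2
A1 = pi*(42.0/200)^2 = 0.138544 m^2
A2 = pi*(38.1/200)^2 = 0.114009 m^2
V = (0.138544+0.114009)/2*3.2 = 0.4041 m^3

0.4041


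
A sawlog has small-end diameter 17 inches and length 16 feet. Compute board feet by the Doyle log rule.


Doyle: BF = (D - 4)^2 * L / 16
Adjusted diameter = 17 - 4 = 13 in
(D-4)^2 = 13^2 = 169
BF = 169 * 16 / 16 = 169 BF

169


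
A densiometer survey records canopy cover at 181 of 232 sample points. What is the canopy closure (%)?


Formula: Canopy closure = covered points / total points * 100
Closure = 181 / 232 * 100
Closure = 0.7802 * 100 = 78.0%

78.0


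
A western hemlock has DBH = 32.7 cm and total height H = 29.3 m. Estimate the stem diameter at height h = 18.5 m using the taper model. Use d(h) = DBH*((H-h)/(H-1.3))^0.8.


Taper: d(h) = DBH * ((H - h) / (H - 1.3))^0.8
Numerator = H - h = 29.3 - 18.5 = 10.8 m
Denominator = H - 1.3 = 29.3 - 1.3 = 28.0 m
Ratio = 10.8 / 28.0 = 0.38571
d = 32.7 * 0.38571^0.8 = 15.3 cm

15.3


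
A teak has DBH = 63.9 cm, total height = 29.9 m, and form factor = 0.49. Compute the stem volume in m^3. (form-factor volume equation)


Formula: V = pi * (DBH/200)^2 * H * ff
Radius = DBH/200 = 63.9/200 = 0.3195 m
Radius^2 = 0.3195^2 = 0.10208025 m^2
V = pi * 0.10208025 * 29.9 * 0.49
V = 4.698 m^3

4.698


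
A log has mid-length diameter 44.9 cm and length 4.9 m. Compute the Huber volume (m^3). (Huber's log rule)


Huber: V = Am * L,  Am = pi*(Dm/200)^2
Am = pi*(44.9/200)^2 = 0.158337 m^2
V = 0.158337*4.9 = 0.7759 m^3

0.7759


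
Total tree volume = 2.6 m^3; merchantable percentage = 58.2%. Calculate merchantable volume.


Formula: MV = V_total * (merchantable_pct / 100)
Merchantable fraction = 58.2% / 100 = 0.582
MV = 2.6 m^3 * 0.582 = 1.513 m^3

1.513


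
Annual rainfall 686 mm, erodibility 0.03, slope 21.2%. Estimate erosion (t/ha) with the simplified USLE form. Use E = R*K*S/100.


Formula: E = R * K * S / 100  (simplified USLE)
R * K = 686 * 0.03 = 20.58
E = 20.58 * 21.2 / 100 = 4.36 t/ha

4.36


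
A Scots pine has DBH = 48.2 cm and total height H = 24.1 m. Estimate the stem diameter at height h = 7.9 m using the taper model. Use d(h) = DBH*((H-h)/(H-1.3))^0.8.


Taper: d(h) = DBH * ((H - h) / (H - 1.3))^0.8
Numerator = H - h = 24.1 - 7.9 = 16.2 m
Denominator = H - 1.3 = 24.1 - 1.3 = 22.8 m
Ratio = 16.2 / 22.8 = 0.71053
d = 48.2 * 0.71053^0.8 = 36.7 cm

36.7


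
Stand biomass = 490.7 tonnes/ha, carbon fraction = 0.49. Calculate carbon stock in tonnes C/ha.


Formula: Carbon Stock = Biomass * Carbon Fraction
C = 490.7 t/ha * 0.49
C = 240.4 t C/ha

240.4


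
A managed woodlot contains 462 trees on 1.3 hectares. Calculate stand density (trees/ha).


Formula: Stand Density = N_trees / Area_ha
Density = 462 trees / 1.3 ha
Density = 355 trees/ha

355


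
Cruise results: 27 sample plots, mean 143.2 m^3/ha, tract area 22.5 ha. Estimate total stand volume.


Formula: Total Volume = Mean Volume per ha * Total Area
Total Volume = 143.2 m^3/ha * 22.5 ha
Total Volume = 3222 m^3

3222


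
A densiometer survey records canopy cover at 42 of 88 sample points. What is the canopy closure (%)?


Formula: Canopy closure = covered points / total points * 100
Closure = 42 / 88 * 100
Closure = 0.4773 * 100 = 47.7%

47.7


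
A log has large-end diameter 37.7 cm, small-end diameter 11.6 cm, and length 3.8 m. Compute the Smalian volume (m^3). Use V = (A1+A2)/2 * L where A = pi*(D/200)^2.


Smalian: V = (A1 + A2)/2 * L,  A = pi*(D/200)^2
A1 = pi*(37.7/200)^2 = 0.111628 m^2
A2 = pi*(11.6/200)^2 = 0.010568 m^2
V = (0.111628+0.010568)/2*3.8 = 0.2322 m^3

0.2322


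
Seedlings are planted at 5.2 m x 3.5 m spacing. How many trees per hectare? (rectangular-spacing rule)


Formula: TPH = 10000 m^2/ha / (spacing_x * spacing_y)
Area per tree = 5.2 m * 3.5 m = 18.2 m^2
TPH = 10000 / 18.2 = 549 trees/ha

549


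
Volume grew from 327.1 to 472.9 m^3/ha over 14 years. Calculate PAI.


Formula: PAI = (V_T2 - V_T1) / (T2 - T1)
Volume increment = 472.9 - 327.1 = 145.8 m^3/ha
PAI = 145.8 / 14 = 10.41 m^3/ha/year

10.41


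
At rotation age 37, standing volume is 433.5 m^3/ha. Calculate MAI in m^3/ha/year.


Formula: MAI = Total Volume / Stand Age
MAI = 433.5 m^3/ha / 37 years
MAI = 11.72 m^3/ha/year

11.72


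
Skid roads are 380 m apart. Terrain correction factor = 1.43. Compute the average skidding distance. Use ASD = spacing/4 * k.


Formula: ASD = (spacing / 4) * correction
Uncorrected distance = spacing / 4 = 380 / 4 = 95 m
ASD = 95 * 1.43 = 136 m

136


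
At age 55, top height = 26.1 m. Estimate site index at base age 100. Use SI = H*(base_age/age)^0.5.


Formula: SI = H_dom * (base_age / age)^0.5
Age ratio = 100 / 55 = 1.81818
sqrt(age_ratio) = 1.3484
SI = 26.1 * 1.3484 = 35.2 m

35.2


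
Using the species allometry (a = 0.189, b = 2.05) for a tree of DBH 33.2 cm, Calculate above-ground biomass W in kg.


Formula: W = a * DBH^b  (allometric power law)
DBH^b = 33.2^2.05 = 1313.2066
W = 0.189 * 1313.2066 = 248.2 kg

248.2


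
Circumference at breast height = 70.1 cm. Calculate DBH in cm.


Formula: DBH = C / pi
DBH = 70.1 / pi
pi = 3.14159...
DBH = 22.3 cm

22.3


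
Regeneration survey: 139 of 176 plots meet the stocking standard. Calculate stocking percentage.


Formula: Stocking % = stocked plots / total plots * 100
Stocking = 139 / 176 * 100
Stocking = 0.7898 * 100 = 79.0%

79.0


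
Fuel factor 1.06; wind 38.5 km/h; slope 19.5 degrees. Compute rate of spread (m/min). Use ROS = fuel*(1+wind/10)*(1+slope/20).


Formula: ROS = fuel * (1 + wind/10) * (1 + slope/20)
Wind factor = 1 + 38.5/10 = 4.85
Slope factor = 1 + 19.5/20 = 1.975
ROS = 1.06 * 4.85 * 1.975 = 10.15 m/min

10.15


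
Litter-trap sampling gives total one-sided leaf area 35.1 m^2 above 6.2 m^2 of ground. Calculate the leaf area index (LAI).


Formula: LAI = total leaf area / ground area  (dimensionless)
LAI = 35.1 m^2 / 6.2 m^2
LAI = 5.66

5.66


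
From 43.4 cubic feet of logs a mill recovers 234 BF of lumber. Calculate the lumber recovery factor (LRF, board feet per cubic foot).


Formula: LRF = Lumber Output (BF) / Log Input (ft^3)
LRF = 234 BF / 43.4 ft^3
LRF = 5.39 BF/ft^3

5.39


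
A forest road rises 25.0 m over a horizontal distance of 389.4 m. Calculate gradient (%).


Formula: Gradient = rise / run * 100
Gradient = 25.0 / 389.4 * 100 = 6.4%

6.4


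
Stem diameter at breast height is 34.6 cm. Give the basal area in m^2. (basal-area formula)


Formula: BA = pi * (DBH/2)^2 / 10000  (cm^2 to m^2)
Radius = DBH/2 = 34.6/2 = 17.3 cm
BA = pi * 17.3^2 / 10000
   = 940.2473 cm^2 / 10000
   = 0.094 m^2

0.094


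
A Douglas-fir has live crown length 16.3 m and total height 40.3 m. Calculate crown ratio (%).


Formula: Crown Ratio = (Crown Length / Total Height) * 100
CR = (16.3 m / 40.3 m) * 100
CR = 0.4045 * 100 = 40.4%

40.4


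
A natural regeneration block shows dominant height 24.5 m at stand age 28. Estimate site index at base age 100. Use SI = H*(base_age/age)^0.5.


Formula: SI = H_dom * (base_age / age)^0.5
Age ratio = 100 / 28 = 3.57143
sqrt(age_ratio) = 1.88982
SI = 24.5 * 1.88982 = 46.3 m

46.3


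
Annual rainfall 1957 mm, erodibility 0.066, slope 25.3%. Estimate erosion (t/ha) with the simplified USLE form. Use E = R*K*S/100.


Formula: E = R * K * S / 100  (simplified USLE)
R * K = 1957 * 0.066 = 129.162
E = 129.162 * 25.3 / 100 = 32.68 t/ha

32.68


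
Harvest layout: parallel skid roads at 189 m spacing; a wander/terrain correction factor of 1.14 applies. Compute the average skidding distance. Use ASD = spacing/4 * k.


Formula: ASD = (spacing / 4) * correction
Uncorrected distance = spacing / 4 = 189 / 4 = 47.25 m
ASD = 47.25 * 1.14 = 54 m

54


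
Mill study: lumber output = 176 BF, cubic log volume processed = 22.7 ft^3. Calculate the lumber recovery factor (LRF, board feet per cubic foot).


Formula: LRF = Lumber Output (BF) / Log Input (ft^3)
LRF = 176 BF / 22.7 ft^3
LRF = 7.75 BF/ft^3

7.75


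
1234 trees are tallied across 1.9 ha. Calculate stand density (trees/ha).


Formula: Stand Density = N_trees / Area_ha
Density = 1234 trees / 1.9 ha
Density = 649 trees/ha

649


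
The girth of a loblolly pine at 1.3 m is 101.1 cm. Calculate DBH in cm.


Formula: DBH = C / pi
DBH = 101.1 / pi
pi = 3.14159...
DBH = 32.2 cm

32.2


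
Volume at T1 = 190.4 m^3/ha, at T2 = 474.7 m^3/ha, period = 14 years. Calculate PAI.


Formula: PAI = (V_T2 - V_T1) / (T2 - T1)
Volume increment = 474.7 - 190.4 = 284.3 m^3/ha
PAI = 284.3 / 14 = 20.31 m^3/ha/year

20.31


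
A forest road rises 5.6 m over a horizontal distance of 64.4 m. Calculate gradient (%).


Formula: Gradient = rise / run * 100
Gradient = 5.6 / 64.4 * 100 = 8.7%

8.7


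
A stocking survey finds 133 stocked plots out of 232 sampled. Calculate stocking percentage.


Formula: Stocking % = stocked plots / total plots * 100
Stocking = 133 / 232 * 100
Stocking = 0.5733 * 100 = 57.3%

57.3


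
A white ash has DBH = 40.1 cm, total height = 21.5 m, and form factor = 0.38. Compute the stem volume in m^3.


Formula: V = pi * (DBH/200)^2 * H * ff
Radius = DBH/200 = 40.1/200 = 0.2005 m
Radius^2 = 0.2005^2 = 0.04020025 m^2
V = pi * 0.04020025 * 21.5 * 0.38
V = 1.032 m^3

1.032


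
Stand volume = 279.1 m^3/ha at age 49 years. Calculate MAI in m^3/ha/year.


Formula: MAI = Total Volume / Stand Age
MAI = 279.1 m^3/ha / 49 years
MAI = 5.7 m^3/ha/year

5.7


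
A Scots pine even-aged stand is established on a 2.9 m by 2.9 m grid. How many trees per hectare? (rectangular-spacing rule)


Formula: TPH = 10000 m^2/ha / (spacing_x * spacing_y)
Area per tree = 2.9 m * 2.9 m = 8.41 m^2
TPH = 10000 / 8.41 = 1189 trees/ha

1189


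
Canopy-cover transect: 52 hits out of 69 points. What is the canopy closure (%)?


Formula: Canopy closure = covered points / total points * 100
Closure = 52 / 69 * 100
Closure = 0.7536 * 100 = 75.4%

75.4


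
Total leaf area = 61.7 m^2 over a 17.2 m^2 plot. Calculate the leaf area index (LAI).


Formula: LAI = total leaf area / ground area  (dimensionless)
LAI = 61.7 m^2 / 17.2 m^2
LAI = 3.59

3.59


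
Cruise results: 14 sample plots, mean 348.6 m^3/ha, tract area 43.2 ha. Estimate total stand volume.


Formula: Total Volume = Mean Volume per ha * Total Area
Total Volume = 348.6 m^3/ha * 43.2 ha
Total Volume = 15060 m^3

15060


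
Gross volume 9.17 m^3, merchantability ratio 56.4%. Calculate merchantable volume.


Formula: MV = V_total * (merchantable_pct / 100)
Merchantable fraction = 56.4% / 100 = 0.564
MV = 9.17 m^3 * 0.564 = 5.172 m^3

5.172


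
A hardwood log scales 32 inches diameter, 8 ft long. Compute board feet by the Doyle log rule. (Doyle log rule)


Doyle: BF = (D - 4)^2 * L / 16
Adjusted diameter = 32 - 4 = 28 in
(D-4)^2 = 28^2 = 784
BF = 784 * 8 / 16 = 392 BF

392


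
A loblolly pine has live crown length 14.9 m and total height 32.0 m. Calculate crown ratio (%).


Formula: Crown Ratio = (Crown Length / Total Height) * 100
CR = (14.9 m / 32.0 m) * 100
CR = 0.4656 * 100 = 46.6%

46.6


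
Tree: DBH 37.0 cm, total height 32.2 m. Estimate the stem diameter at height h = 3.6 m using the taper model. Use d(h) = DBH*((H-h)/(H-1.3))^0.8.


Taper: d(h) = DBH * ((H - h) / (H - 1.3))^0.8
Numerator = H - h = 32.2 - 3.6 = 28.6 m
Denominator = H - 1.3 = 32.2 - 1.3 = 30.9 m
Ratio = 28.6 / 30.9 = 0.92557
d = 37.0 * 0.92557^0.8 = 34.8 cm

34.8


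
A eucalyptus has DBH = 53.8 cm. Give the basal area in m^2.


Formula: BA = pi * (DBH/2)^2 / 10000  (cm^2 to m^2)
Radius = DBH/2 = 53.8/2 = 26.9 cm
BA = pi * 26.9^2 / 10000
   = 2273.2879 cm^2 / 10000
   = 0.2273 m^2

0.2273


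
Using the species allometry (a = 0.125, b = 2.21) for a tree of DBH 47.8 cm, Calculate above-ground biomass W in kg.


Formula: W = a * DBH^b  (allometric power law)
DBH^b = 47.8^2.21 = 5146.7806
W = 0.125 * 5146.7806 = 643.3 kg

643.3


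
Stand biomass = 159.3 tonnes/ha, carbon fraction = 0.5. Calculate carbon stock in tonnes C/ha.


Formula: Carbon Stock = Biomass * Carbon Fraction
C = 159.3 t/ha * 0.5
C = 79.7 t C/ha

79.7


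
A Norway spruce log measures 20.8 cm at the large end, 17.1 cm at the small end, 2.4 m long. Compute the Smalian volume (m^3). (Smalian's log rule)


Smalian: V = (A1 + A2)/2 * L,  A = pi*(D/200)^2
A1 = pi*(20.8/200)^2 = 0.033979 m^2
A2 = pi*(17.1/200)^2 = 0.022966 m^2
V = (0.033979+0.022966)/2*2.4 = 0.0683 m^3

0.0683


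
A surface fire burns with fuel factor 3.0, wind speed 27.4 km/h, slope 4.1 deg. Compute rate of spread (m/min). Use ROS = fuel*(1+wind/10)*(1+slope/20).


Formula: ROS = fuel * (1 + wind/10) * (1 + slope/20)
Wind factor = 1 + 27.4/10 = 3.74
Slope factor = 1 + 4.1/20 = 1.205
ROS = 3.0 * 3.74 * 1.205 = 13.52 m/min

13.52


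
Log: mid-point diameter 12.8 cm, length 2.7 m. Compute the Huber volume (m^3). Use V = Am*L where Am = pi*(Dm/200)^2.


Huber: V = Am * L,  Am = pi*(Dm/200)^2
Am = pi*(12.8/200)^2 = 0.012868 m^2
V = 0.012868*2.7 = 0.0347 m^3

0.0347


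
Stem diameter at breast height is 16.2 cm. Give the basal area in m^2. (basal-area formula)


Formula: BA = pi * (DBH/2)^2 / 10000  (cm^2 to m^2)
Radius = DBH/2 = 16.2/2 = 8.1 cm
BA = pi * 8.1^2 / 10000
   = 206.1199 cm^2 / 10000
   = 0.0206 m^2

0.0206


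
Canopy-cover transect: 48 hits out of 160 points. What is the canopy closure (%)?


Formula: Canopy closure = covered points / total points * 100
Closure = 48 / 160 * 100
Closure = 0.3 * 100 = 30.0%

30.0


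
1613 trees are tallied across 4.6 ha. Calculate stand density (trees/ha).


Formula: Stand Density = N_trees / Area_ha
Density = 1613 trees / 4.6 ha
Density = 351 trees/ha

351


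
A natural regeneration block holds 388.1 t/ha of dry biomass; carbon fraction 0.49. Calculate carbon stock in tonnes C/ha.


Formula: Carbon Stock = Biomass * Carbon Fraction
C = 388.1 t/ha * 0.49
C = 190.2 t C/ha

190.2


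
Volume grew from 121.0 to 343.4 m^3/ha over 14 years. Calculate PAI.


Formula: PAI = (V_T2 - V_T1) / (T2 - T1)
Volume increment = 343.4 - 121.0 = 222.4 m^3/ha
PAI = 222.4 / 14 = 15.89 m^3/ha/year

15.89


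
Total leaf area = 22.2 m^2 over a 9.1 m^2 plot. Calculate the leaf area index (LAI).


Formula: LAI = total leaf area / ground area  (dimensionless)
LAI = 22.2 m^2 / 9.1 m^2
LAI = 2.44

2.44


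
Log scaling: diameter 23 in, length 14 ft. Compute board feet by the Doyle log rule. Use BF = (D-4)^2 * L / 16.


Doyle: BF = (D - 4)^2 * L / 16
Adjusted diameter = 23 - 4 = 19 in
(D-4)^2 = 19^2 = 361
BF = 361 * 14 / 16 = 316 BF

316


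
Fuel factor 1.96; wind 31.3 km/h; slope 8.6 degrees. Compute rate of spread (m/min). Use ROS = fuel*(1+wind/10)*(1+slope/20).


Formula: ROS = fuel * (1 + wind/10) * (1 + slope/20)
Wind factor = 1 + 31.3/10 = 4.13
Slope factor = 1 + 8.6/20 = 1.43
ROS = 1.96 * 4.13 * 1.43 = 11.58 m/min

11.58


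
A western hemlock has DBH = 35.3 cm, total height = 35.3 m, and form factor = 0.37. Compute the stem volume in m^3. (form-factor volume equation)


Formula: V = pi * (DBH/200)^2 * H * ff
Radius = DBH/200 = 35.3/200 = 0.1765 m
Radius^2 = 0.1765^2 = 0.03115225 m^2
V = pi * 0.03115225 * 35.3 * 0.37
V = 1.278 m^3

1.278


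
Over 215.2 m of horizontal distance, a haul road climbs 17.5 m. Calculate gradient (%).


Formula: Gradient = rise / run * 100
Gradient = 17.5 / 215.2 * 100 = 8.1%

8.1


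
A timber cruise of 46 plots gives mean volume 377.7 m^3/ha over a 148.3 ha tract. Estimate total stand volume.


Formula: Total Volume = Mean Volume per ha * Total Area
Total Volume = 377.7 m^3/ha * 148.3 ha
Total Volume = 56013 m^3

56013


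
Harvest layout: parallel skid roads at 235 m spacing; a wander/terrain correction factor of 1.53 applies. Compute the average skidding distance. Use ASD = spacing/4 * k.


Formula: ASD = (spacing / 4) * correction
Uncorrected distance = spacing / 4 = 235 / 4 = 58.75 m
ASD = 58.75 * 1.53 = 90 m

90


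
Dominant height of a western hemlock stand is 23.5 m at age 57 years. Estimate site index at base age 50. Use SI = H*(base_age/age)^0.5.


Formula: SI = H_dom * (base_age / age)^0.5
Age ratio = 50 / 57 = 0.87719
sqrt(age_ratio) = 0.93659
SI = 23.5 * 0.93659 = 22.0 m

22.0


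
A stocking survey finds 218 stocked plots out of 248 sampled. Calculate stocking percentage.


Formula: Stocking % = stocked plots / total plots * 100
Stocking = 218 / 248 * 100
Stocking = 0.879 * 100 = 87.9%

87.9


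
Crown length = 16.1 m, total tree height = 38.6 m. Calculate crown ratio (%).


Formula: Crown Ratio = (Crown Length / Total Height) * 100
CR = (16.1 m / 38.6 m) * 100
CR = 0.4171 * 100 = 41.7%

41.7


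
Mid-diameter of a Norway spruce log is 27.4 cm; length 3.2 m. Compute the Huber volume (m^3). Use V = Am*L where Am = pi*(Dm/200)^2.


Huber: V = Am * L,  Am = pi*(Dm/200)^2
Am = pi*(27.4/200)^2 = 0.058965 m^2
V = 0.058965*3.2 = 0.1887 m^3

0.1887


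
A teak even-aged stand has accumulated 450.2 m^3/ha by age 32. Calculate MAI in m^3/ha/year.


Formula: MAI = Total Volume / Stand Age
MAI = 450.2 m^3/ha / 32 years
MAI = 14.07 m^3/ha/year

14.07


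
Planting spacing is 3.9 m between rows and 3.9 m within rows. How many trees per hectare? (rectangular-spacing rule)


Formula: TPH = 10000 m^2/ha / (spacing_x * spacing_y)
Area per tree = 3.9 m * 3.9 m = 15.21 m^2
TPH = 10000 / 15.21 = 657 trees/ha

657


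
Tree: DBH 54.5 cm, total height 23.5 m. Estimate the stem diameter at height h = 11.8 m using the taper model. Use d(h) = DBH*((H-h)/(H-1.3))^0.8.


Taper: d(h) = DBH * ((H - h) / (H - 1.3))^0.8
Numerator = H - h = 23.5 - 11.8 = 11.7 m
Denominator = H - 1.3 = 23.5 - 1.3 = 22.2 m
Ratio = 11.7 / 22.2 = 0.52703
d = 54.5 * 0.52703^0.8 = 32.6 cm

32.6


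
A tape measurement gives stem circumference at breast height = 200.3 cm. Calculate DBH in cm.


Formula: DBH = C / pi
DBH = 200.3 / pi
pi = 3.14159...
DBH = 63.8 cm

63.8


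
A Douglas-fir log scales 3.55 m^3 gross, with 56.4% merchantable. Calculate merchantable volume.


Formula: MV = V_total * (merchantable_pct / 100)
Merchantable fraction = 56.4% / 100 = 0.564
MV = 3.55 m^3 * 0.564 = 2.002 m^3

2.002


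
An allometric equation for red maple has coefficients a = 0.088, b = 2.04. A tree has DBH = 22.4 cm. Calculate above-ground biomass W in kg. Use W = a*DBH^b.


Formula: W = a * DBH^b  (allometric power law)
DBH^b = 22.4^2.04 = 568.2062
W = 0.088 * 568.2062 = 50.0 kg

50.0


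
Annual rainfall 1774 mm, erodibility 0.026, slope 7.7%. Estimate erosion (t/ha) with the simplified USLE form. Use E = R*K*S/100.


Formula: E = R * K * S / 100  (simplified USLE)
R * K = 1774 * 0.026 = 46.124
E = 46.124 * 7.7 / 100 = 3.55 t/ha

3.55


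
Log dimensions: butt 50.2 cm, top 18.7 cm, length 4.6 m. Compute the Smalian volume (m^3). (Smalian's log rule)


Smalian: V = (A1 + A2)/2 * L,  A = pi*(D/200)^2
A1 = pi*(50.2/200)^2 = 0.197923 m^2
A2 = pi*(18.7/200)^2 = 0.027465 m^2
V = (0.197923+0.027465)/2*4.6 = 0.5184 m^3

0.5184


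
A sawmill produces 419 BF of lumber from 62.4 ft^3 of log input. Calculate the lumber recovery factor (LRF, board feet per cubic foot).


Formula: LRF = Lumber Output (BF) / Log Input (ft^3)
LRF = 419 BF / 62.4 ft^3
LRF = 6.71 BF/ft^3

6.71


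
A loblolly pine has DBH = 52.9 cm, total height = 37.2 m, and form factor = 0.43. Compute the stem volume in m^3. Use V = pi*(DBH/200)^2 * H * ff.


Formula: V = pi * (DBH/200)^2 * H * ff
Radius = DBH/200 = 52.9/200 = 0.2645 m
Radius^2 = 0.2645^2 = 0.06996025 m^2
V = pi * 0.06996025 * 37.2 * 0.43
V = 3.516 m^3

3.516


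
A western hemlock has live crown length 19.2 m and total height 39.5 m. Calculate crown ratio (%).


Formula: Crown Ratio = (Crown Length / Total Height) * 100
CR = (19.2 m / 39.5 m) * 100
CR = 0.4861 * 100 = 48.6%

48.6


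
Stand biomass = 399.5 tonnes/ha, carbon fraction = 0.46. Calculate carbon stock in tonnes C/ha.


Formula: Carbon Stock = Biomass * Carbon Fraction
C = 399.5 t/ha * 0.46
C = 183.8 t C/ha

183.8


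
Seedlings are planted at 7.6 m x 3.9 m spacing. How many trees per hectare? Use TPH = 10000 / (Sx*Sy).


Formula: TPH = 10000 m^2/ha / (spacing_x * spacing_y)
Area per tree = 7.6 m * 3.9 m = 29.64 m^2
TPH = 10000 / 29.64 = 337 trees/ha

337


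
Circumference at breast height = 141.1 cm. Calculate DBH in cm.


Formula: DBH = C / pi
DBH = 141.1 / pi
pi = 3.14159...
DBH = 44.9 cm

44.9


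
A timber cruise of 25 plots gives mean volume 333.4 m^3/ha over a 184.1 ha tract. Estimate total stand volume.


Formula: Total Volume = Mean Volume per ha * Total Area
Total Volume = 333.4 m^3/ha * 184.1 ha
Total Volume = 61379 m^3

61379


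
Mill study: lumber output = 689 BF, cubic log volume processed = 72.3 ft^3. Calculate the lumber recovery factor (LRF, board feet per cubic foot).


Formula: LRF = Lumber Output (BF) / Log Input (ft^3)
LRF = 689 BF / 72.3 ft^3
LRF = 9.53 BF/ft^3

9.53


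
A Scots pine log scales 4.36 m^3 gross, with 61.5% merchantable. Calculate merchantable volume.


Formula: MV = V_total * (merchantable_pct / 100)
Merchantable fraction = 61.5% / 100 = 0.615
MV = 4.36 m^3 * 0.615 = 2.681 m^3

2.681


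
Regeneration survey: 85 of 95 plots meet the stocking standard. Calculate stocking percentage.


Formula: Stocking % = stocked plots / total plots * 100
Stocking = 85 / 95 * 100
Stocking = 0.8947 * 100 = 89.5%

89.5


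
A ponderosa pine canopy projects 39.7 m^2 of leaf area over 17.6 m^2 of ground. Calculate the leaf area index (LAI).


Formula: LAI = total leaf area / ground area  (dimensionless)
LAI = 39.7 m^2 / 17.6 m^2
LAI = 2.26

2.26


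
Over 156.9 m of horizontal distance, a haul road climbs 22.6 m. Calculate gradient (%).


Formula: Gradient = rise / run * 100
Gradient = 22.6 / 156.9 * 100 = 14.4%

14.4


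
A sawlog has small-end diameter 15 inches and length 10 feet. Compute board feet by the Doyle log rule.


Doyle: BF = (D - 4)^2 * L / 16
Adjusted diameter = 15 - 4 = 11 in
(D-4)^2 = 11^2 = 121
BF = 121 * 10 / 16 = 76 BF

76


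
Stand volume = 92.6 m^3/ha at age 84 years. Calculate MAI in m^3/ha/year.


Formula: MAI = Total Volume / Stand Age
MAI = 92.6 m^3/ha / 84 years
MAI = 1.1 m^3/ha/year

1.1


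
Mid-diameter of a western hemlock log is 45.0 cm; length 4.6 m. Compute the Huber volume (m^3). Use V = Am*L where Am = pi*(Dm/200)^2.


Huber: V = Am * L,  Am = pi*(Dm/200)^2
Am = pi*(45.0/200)^2 = 0.159043 m^2
V = 0.159043*4.6 = 0.7316 m^3

0.7316


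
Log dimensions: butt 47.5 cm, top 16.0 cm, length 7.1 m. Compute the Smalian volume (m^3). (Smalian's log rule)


Smalian: V = (A1 + A2)/2 * L,  A = pi*(D/200)^2
A1 = pi*(47.5/200)^2 = 0.177205 m^2
A2 = pi*(16.0/200)^2 = 0.020106 m^2
V = (0.177205+0.020106)/2*7.1 = 0.7005 m^3

0.7005


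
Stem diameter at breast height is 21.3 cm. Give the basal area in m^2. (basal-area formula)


Formula: BA = pi * (DBH/2)^2 / 10000  (cm^2 to m^2)
Radius = DBH/2 = 21.3/2 = 10.65 cm
BA = pi * 10.65^2 / 10000
   = 356.3273 cm^2 / 10000
   = 0.0356 m^2

0.0356


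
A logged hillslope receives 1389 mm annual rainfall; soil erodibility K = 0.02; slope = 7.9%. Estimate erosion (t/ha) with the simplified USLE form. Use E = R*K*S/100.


Formula: E = R * K * S / 100  (simplified USLE)
R * K = 1389 * 0.02 = 27.78
E = 27.78 * 7.9 / 100 = 2.19 t/ha

2.19


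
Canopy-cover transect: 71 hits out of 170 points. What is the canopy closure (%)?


Formula: Canopy closure = covered points / total points * 100
Closure = 71 / 170 * 100
Closure = 0.4176 * 100 = 41.8%

41.8


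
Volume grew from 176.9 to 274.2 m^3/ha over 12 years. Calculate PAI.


Formula: PAI = (V_T2 - V_T1) / (T2 - T1)
Volume increment = 274.2 - 176.9 = 97.3 m^3/ha
PAI = 97.3 / 12 = 8.11 m^3/ha/year

8.11


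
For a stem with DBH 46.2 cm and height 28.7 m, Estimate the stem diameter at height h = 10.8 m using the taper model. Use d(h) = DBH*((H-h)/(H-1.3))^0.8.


Taper: d(h) = DBH * ((H - h) / (H - 1.3))^0.8
Numerator = H - h = 28.7 - 10.8 = 17.9 m
Denominator = H - 1.3 = 28.7 - 1.3 = 27.4 m
Ratio = 17.9 / 27.4 = 0.65328
d = 46.2 * 0.65328^0.8 = 32.9 cm

32.9


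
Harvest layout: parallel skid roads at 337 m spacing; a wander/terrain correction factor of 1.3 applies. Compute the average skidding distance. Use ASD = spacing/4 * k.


Formula: ASD = (spacing / 4) * correction
Uncorrected distance = spacing / 4 = 337 / 4 = 84.25 m
ASD = 84.25 * 1.3 = 110 m

110


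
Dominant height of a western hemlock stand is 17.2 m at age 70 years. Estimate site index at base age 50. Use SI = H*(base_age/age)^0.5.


Formula: SI = H_dom * (base_age / age)^0.5
Age ratio = 50 / 70 = 0.71429
sqrt(age_ratio) = 0.84515
SI = 17.2 * 0.84515 = 14.5 m

14.5


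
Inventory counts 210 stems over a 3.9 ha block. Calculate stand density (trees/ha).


Formula: Stand Density = N_trees / Area_ha
Density = 210 trees / 3.9 ha
Density = 54 trees/ha

54


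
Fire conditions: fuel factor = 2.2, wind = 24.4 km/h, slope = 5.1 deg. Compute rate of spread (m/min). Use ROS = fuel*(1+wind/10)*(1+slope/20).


Formula: ROS = fuel * (1 + wind/10) * (1 + slope/20)
Wind factor = 1 + 24.4/10 = 3.44
Slope factor = 1 + 5.1/20 = 1.255
ROS = 2.2 * 3.44 * 1.255 = 9.5 m/min

9.5


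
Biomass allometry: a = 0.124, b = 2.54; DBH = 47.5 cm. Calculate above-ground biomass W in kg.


Formula: W = a * DBH^b  (allometric power law)
DBH^b = 47.5^2.54 = 18146.8717
W = 0.124 * 18146.8717 = 2250.2 kg

2250.2


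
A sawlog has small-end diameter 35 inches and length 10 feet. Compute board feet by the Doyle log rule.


Doyle: BF = (D - 4)^2 * L / 16
Adjusted diameter = 35 - 4 = 31 in
(D-4)^2 = 31^2 = 961
BF = 961 * 10 / 16 = 601 BF

601


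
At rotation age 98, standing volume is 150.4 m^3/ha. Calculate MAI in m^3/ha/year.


Formula: MAI = Total Volume / Stand Age
MAI = 150.4 m^3/ha / 98 years
MAI = 1.53 m^3/ha/year

1.53


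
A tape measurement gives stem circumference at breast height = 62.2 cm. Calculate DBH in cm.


Formula: DBH = C / pi
DBH = 62.2 / pi
pi = 3.14159...
DBH = 19.8 cm

19.8


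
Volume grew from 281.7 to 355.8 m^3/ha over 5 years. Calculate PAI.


Formula: PAI = (V_T2 - V_T1) / (T2 - T1)
Volume increment = 355.8 - 281.7 = 74.1 m^3/ha
PAI = 74.1 / 5 = 14.82 m^3/ha/year

14.82


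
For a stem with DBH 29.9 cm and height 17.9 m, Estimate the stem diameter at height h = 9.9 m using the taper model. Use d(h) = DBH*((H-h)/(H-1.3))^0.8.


Taper: d(h) = DBH * ((H - h) / (H - 1.3))^0.8
Numerator = H - h = 17.9 - 9.9 = 8.0 m
Denominator = H - 1.3 = 17.9 - 1.3 = 16.6 m
Ratio = 8.0 / 16.6 = 0.48193
d = 29.9 * 0.48193^0.8 = 16.7 cm

16.7


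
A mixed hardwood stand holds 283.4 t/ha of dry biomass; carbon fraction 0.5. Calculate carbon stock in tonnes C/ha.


Formula: Carbon Stock = Biomass * Carbon Fraction
C = 283.4 t/ha * 0.5
C = 141.7 t C/ha

141.7


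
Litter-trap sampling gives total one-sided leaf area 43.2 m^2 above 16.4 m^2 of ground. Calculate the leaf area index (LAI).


Formula: LAI = total leaf area / ground area  (dimensionless)
LAI = 43.2 m^2 / 16.4 m^2
LAI = 2.63

2.63


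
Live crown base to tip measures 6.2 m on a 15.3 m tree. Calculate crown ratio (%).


Formula: Crown Ratio = (Crown Length / Total Height) * 100
CR = (6.2 m / 15.3 m) * 100
CR = 0.4052 * 100 = 40.5%

40.5


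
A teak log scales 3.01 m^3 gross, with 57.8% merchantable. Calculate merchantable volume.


Formula: MV = V_total * (merchantable_pct / 100)
Merchantable fraction = 57.8% / 100 = 0.578
MV = 3.01 m^3 * 0.578 = 1.74 m^3

1.74


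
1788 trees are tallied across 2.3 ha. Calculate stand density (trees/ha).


Formula: Stand Density = N_trees / Area_ha
Density = 1788 trees / 2.3 ha
Density = 777 trees/ha

777


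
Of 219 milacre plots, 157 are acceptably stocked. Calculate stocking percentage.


Formula: Stocking % = stocked plots / total plots * 100
Stocking = 157 / 219 * 100
Stocking = 0.7169 * 100 = 71.7%

71.7


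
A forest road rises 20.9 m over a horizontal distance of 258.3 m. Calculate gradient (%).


Formula: Gradient = rise / run * 100
Gradient = 20.9 / 258.3 * 100 = 8.1%

8.1


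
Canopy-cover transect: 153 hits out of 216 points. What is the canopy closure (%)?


Formula: Canopy closure = covered points / total points * 100
Closure = 153 / 216 * 100
Closure = 0.7083 * 100 = 70.8%

70.8


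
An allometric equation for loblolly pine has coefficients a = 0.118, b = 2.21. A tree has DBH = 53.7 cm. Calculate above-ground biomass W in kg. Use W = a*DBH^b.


Formula: W = a * DBH^b  (allometric power law)
DBH^b = 53.7^2.21 = 6656.4576
W = 0.118 * 6656.4576 = 785.5 kg

785.5


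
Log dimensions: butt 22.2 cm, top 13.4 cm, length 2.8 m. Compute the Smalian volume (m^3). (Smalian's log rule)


Smalian: V = (A1 + A2)/2 * L,  A = pi*(D/200)^2
A1 = pi*(22.2/200)^2 = 0.038708 m^2
A2 = pi*(13.4/200)^2 = 0.014103 m^2
V = (0.038708+0.014103)/2*2.8 = 0.0739 m^3

0.0739


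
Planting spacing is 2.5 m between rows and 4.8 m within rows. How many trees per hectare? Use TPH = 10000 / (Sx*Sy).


Formula: TPH = 10000 m^2/ha / (spacing_x * spacing_y)
Area per tree = 2.5 m * 4.8 m = 12.0 m^2
TPH = 10000 / 12.0 = 833 trees/ha

833


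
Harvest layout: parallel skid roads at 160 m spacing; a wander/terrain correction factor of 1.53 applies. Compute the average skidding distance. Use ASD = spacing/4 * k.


Formula: ASD = (spacing / 4) * correction
Uncorrected distance = spacing / 4 = 160 / 4 = 40 m
ASD = 40 * 1.53 = 61 m

61


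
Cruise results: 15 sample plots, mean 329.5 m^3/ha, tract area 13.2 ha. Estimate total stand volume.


Formula: Total Volume = Mean Volume per ha * Total Area
Total Volume = 329.5 m^3/ha * 13.2 ha
Total Volume = 4349 m^3

4349


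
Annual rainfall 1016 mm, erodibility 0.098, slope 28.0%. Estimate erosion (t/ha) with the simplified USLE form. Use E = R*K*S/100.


Formula: E = R * K * S / 100  (simplified USLE)
R * K = 1016 * 0.098 = 99.568
E = 99.568 * 28.0 / 100 = 27.88 t/ha

27.88


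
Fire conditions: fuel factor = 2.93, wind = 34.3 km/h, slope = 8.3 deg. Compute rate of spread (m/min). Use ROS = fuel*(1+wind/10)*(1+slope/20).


Formula: ROS = fuel * (1 + wind/10) * (1 + slope/20)
Wind factor = 1 + 34.3/10 = 4.43
Slope factor = 1 + 8.3/20 = 1.415
ROS = 2.93 * 4.43 * 1.415 = 18.37 m/min

18.37


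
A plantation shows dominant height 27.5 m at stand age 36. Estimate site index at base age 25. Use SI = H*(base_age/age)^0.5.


Formula: SI = H_dom * (base_age / age)^0.5
Age ratio = 25 / 36 = 0.69444
sqrt(age_ratio) = 0.83333
SI = 27.5 * 0.83333 = 22.9 m

22.9


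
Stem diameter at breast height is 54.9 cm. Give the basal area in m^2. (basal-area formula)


Formula: BA = pi * (DBH/2)^2 / 10000  (cm^2 to m^2)
Radius = DBH/2 = 54.9/2 = 27.45 cm
BA = pi * 27.45^2 / 10000
   = 2367.1979 cm^2 / 10000
   = 0.2367 m^2

0.2367


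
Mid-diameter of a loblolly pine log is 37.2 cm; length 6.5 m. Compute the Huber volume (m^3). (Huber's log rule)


Huber: V = Am * L,  Am = pi*(Dm/200)^2
Am = pi*(37.2/200)^2 = 0.108687 m^2
V = 0.108687*6.5 = 0.7065 m^3

0.7065


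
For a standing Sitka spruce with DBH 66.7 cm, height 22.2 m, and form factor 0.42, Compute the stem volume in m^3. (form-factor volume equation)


Formula: V = pi * (DBH/200)^2 * H * ff
Radius = DBH/200 = 66.7/200 = 0.3335 m
Radius^2 = 0.3335^2 = 0.11122225 m^2
V = pi * 0.11122225 * 22.2 * 0.42
V = 3.258 m^3

3.258


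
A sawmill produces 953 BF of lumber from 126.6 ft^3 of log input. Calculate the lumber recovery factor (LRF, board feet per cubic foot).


Formula: LRF = Lumber Output (BF) / Log Input (ft^3)
LRF = 953 BF / 126.6 ft^3
LRF = 7.53 BF/ft^3

7.53


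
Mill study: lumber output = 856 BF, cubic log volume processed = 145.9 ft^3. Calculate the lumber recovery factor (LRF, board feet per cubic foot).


Formula: LRF = Lumber Output (BF) / Log Input (ft^3)
LRF = 856 BF / 145.9 ft^3
LRF = 5.87 BF/ft^3

5.87
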